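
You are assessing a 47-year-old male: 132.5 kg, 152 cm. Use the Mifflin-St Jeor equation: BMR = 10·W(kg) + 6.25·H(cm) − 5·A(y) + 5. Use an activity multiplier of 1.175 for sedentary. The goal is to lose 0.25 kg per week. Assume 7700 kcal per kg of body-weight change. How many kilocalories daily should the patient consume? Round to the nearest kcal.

Mifflin-St Jeor (male): BMR = 10(132.5) + 6.25(152) − 5(47) + 5 = 1325 + 950 − 235 + 5 = 2045 kcal/day.
TEE = 2045 × 1.175 = 2402.875 kcal/day.
Required daily deficit = 0.25 × 7700 ÷ 7 = 275 kcal/day.
Target intake = 2402.875 − 275 = 2127.875 kcal/day.

2128 kilocalories daily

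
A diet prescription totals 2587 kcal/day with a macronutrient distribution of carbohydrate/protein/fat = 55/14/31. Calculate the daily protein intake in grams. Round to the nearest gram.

Protein energy = 14% × 2587 = 362.18 kcal.
At 4 kcal/g: 362.18 ÷ 4 = 90.545 g.

91 g/day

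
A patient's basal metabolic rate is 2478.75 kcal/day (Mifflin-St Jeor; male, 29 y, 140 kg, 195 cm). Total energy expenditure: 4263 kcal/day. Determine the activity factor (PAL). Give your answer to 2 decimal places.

1.72

Activity factor = TEE ÷ BMR = 4263 ÷ 2478.75 = 1.72.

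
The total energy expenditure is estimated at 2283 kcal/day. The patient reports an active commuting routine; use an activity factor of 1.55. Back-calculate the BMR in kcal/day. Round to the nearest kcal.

1473 kcal/day

BMR = TEE ÷ activity factor = 2283 ÷ 1.55 = 1472.9032 kcal/day.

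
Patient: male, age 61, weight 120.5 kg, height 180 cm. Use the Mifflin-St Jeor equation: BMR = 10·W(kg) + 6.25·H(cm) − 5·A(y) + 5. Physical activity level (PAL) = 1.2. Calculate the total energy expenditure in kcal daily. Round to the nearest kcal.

2436 kcal daily

Mifflin-St Jeor (male): BMR = 10(120.5) + 6.25(180) − 5(61) + 5 = 1205 + 1125 − 305 + 5 = 2030 kcal/day.
TEE = BMR × activity factor = 2030 × 1.2 = 2436 kcal/day.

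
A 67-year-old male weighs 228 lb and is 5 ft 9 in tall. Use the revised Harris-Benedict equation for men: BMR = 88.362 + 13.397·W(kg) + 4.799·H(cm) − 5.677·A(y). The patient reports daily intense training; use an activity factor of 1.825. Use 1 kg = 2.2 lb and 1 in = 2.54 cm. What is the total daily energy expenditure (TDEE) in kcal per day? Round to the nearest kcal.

3536 kcal per day

Convert to metric: weight = 228 ÷ 2.2 = 103.6364 kg; height = (5×12 + 9) × 2.54 = 69 × 2.54 = 175.26 cm.
Harris-Benedict: BMR = 88.362 + 13.397(103.6364) + 4.799(175.26) − 5.677(67) = 1937.4921 kcal/day.
TEE = BMR × activity factor = 1937.4921 × 1.825 = 3535.9231 kcal/day.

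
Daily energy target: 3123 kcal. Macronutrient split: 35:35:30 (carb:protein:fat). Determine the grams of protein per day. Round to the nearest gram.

273 g/day

Protein energy = 35% × 3123 = 1093.05 kcal.
At 4 kcal/g: 1093.05 ÷ 4 = 273.2625 g.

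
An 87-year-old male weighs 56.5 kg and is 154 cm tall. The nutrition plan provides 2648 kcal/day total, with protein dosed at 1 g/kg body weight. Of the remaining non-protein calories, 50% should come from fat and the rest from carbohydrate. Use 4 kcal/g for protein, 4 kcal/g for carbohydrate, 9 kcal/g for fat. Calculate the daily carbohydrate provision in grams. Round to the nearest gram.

303 g/day

Protein = 1 × 56.5 = 56.5 g → 56.5 × 4 = 226 kcal.
Non-protein calories = 2648 − 226 = 2422 kcal.
Fat: 50% × 2422 = 1211 kcal; carbohydrate: 1211 kcal.
Carbohydrate: 1211 kcal ÷ 4 kcal/g = 302.75 g.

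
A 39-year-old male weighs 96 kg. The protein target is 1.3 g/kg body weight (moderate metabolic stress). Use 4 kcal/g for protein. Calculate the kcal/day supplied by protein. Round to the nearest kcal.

499 kcal/day

Protein = 1.3 g/kg × 96 kg = 124.8 g/day.
Protein energy = 124.8 g × 4 kcal/g = 499.2 kcal/day.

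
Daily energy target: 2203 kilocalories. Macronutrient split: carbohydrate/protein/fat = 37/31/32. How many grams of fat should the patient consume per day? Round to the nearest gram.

Fat energy = 32% × 2203 = 704.96 kcal.
At 9 kcal/g: 704.96 ÷ 9 = 78.3289 g.

78 g/day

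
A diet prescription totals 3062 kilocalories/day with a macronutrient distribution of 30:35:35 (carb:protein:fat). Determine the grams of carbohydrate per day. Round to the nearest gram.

Carbohydrate energy = 30% × 3062 = 918.6 kcal.
At 4 kcal/g: 918.6 ÷ 4 = 229.65 g.

230 g/day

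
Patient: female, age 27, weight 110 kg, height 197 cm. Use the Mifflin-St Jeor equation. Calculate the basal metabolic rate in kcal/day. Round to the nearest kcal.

2035 kcal/day

Mifflin-St Jeor (female): BMR = 10(110) + 6.25(197) − 5(27) − 161 = 1100 + 1231.25 − 135 − 161 = 2035.25 kcal/day.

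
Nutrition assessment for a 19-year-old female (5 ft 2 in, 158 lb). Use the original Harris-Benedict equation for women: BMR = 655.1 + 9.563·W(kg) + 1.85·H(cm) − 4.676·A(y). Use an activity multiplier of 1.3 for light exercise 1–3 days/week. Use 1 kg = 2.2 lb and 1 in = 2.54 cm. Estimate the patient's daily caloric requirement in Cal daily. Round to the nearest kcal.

2008 Cal daily

Convert to metric: weight = 158 ÷ 2.2 = 71.8182 kg; height = (5×12 + 2) × 2.54 = 62 × 2.54 = 157.48 cm.
Harris-Benedict: BMR = 655.1 + 9.563(71.8182) + 1.85(157.48) − 4.676(19) = 1544.3913 kcal/day.
TEE = BMR × activity factor = 1544.3913 × 1.3 = 2007.7087 kcal/day.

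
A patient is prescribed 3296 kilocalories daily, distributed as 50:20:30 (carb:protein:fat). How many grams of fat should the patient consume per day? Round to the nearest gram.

110 g/day

Fat energy = 30% × 3296 = 988.8 kcal.
At 9 kcal/g: 988.8 ÷ 9 = 109.8667 g.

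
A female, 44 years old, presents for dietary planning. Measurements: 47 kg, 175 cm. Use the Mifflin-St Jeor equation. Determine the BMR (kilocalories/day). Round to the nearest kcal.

Mifflin-St Jeor (female): BMR = 10(47) + 6.25(175) − 5(44) − 161 = 470 + 1093.75 − 220 − 161 = 1182.75 kcal/day.

1183 kilocalories/day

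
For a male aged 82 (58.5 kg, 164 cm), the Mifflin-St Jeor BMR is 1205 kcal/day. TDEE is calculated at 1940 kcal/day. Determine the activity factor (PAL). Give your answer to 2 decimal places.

1.61

Activity factor = TEE ÷ BMR = 1940 ÷ 1205 = 1.61.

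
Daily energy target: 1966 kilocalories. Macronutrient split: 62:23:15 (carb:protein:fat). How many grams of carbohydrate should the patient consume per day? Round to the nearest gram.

305 g/day

Carbohydrate energy = 62% × 1966 = 1218.92 kcal.
At 4 kcal/g: 1218.92 ÷ 4 = 304.73 g.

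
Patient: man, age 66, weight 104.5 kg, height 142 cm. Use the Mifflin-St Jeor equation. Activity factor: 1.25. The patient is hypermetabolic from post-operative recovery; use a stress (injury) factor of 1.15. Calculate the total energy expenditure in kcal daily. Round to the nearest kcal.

2311 kcal daily

Mifflin-St Jeor (male): BMR = 10(104.5) + 6.25(142) − 5(66) + 5 = 1045 + 887.5 − 330 + 5 = 1607.5 kcal/day.
TEE = BMR × activity factor = 1607.5 × 1.25 = 2009.375 kcal/day.
Apply stress factor: 2009.375 × 1.15 = 2310.7813 kcal/day.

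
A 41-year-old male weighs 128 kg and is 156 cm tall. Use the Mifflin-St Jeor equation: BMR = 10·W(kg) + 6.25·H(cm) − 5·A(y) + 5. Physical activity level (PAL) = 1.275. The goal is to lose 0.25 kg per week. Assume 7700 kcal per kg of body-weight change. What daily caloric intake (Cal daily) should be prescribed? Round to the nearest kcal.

2345 Cal daily

Mifflin-St Jeor (male): BMR = 10(128) + 6.25(156) − 5(41) + 5 = 1280 + 975 − 205 + 5 = 2055 kcal/day.
TEE = 2055 × 1.275 = 2620.125 kcal/day.
Required daily deficit = 0.25 × 7700 ÷ 7 = 275 kcal/day.
Target intake = 2620.125 − 275 = 2345.125 kcal/day.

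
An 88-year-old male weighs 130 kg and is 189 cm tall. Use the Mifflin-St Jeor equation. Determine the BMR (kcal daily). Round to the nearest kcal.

2046 kcal daily

Mifflin-St Jeor (male): BMR = 10(130) + 6.25(189) − 5(88) + 5 = 1300 + 1181.25 − 440 + 5 = 2046.25 kcal/day.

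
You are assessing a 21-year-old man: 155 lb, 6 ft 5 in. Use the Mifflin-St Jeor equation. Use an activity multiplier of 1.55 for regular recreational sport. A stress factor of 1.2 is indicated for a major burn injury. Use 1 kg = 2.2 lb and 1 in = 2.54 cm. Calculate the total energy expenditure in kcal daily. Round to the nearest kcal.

3398 kcal daily

Convert to metric: weight = 155 ÷ 2.2 = 70.4545 kg; height = (6×12 + 5) × 2.54 = 77 × 2.54 = 195.58 cm.
Mifflin-St Jeor (male): BMR = 10(70.4545) + 6.25(195.58) − 5(21) + 5 = 704.5455 + 1222.375 − 105 + 5 = 1826.9205 kcal/day.
TEE = BMR × activity factor = 1826.9205 × 1.55 = 2831.7267 kcal/day.
Apply stress factor: 2831.7267 × 1.2 = 3398.072 kcal/day.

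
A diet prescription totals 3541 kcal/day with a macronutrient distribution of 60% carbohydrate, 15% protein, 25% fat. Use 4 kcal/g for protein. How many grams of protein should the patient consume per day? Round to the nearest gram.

133 g/day

Protein energy = 15% × 3541 = 531.15 kcal.
At 4 kcal/g: 531.15 ÷ 4 = 132.7875 g.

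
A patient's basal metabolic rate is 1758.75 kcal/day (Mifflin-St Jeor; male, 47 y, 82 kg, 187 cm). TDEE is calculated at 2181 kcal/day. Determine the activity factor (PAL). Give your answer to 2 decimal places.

1.24

Activity factor = TEE ÷ BMR = 2181 ÷ 1758.75 = 1.24.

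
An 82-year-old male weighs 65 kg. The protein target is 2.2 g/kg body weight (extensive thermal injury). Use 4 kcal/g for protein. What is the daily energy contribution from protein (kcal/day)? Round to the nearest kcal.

572 kcal/day

Protein = 2.2 g/kg × 65 kg = 143 g/day.
Protein energy = 143 g × 4 kcal/g = 572 kcal/day.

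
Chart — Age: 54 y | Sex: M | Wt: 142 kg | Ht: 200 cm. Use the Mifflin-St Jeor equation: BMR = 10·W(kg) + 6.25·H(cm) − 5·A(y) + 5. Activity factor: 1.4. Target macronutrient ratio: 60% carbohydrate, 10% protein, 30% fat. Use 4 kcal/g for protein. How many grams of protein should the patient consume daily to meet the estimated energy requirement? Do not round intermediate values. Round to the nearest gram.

Mifflin-St Jeor (male): BMR = 10(142) + 6.25(200) − 5(54) + 5 = 1420 + 1250 − 270 + 5 = 2405 kcal/day.
TEE = 2405 × 1.4 = 3367 kcal/day.
Protein energy = 10% × 3367 = 336.7 kcal.
Protein = 336.7 ÷ 4 kcal/g = 84.175 g.

84 g/day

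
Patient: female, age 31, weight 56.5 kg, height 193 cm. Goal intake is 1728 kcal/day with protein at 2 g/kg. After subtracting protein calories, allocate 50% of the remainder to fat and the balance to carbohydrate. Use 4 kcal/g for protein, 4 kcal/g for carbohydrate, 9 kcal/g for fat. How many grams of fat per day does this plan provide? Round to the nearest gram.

71 g/day

Protein = 2 × 56.5 = 113 g → 113 × 4 = 452 kcal.
Non-protein calories = 1728 − 452 = 1276 kcal.
Fat: 50% × 1276 = 638 kcal; carbohydrate: 638 kcal.
Fat: 638 kcal ÷ 9 kcal/g = 70.8889 g.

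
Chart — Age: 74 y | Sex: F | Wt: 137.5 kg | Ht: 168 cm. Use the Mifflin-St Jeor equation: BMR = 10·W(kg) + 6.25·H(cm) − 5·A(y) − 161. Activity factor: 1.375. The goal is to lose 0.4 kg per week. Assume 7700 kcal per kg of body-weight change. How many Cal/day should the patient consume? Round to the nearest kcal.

Mifflin-St Jeor (female): BMR = 10(137.5) + 6.25(168) − 5(74) − 161 = 1375 + 1050 − 370 − 161 = 1894 kcal/day.
TEE = 1894 × 1.375 = 2604.25 kcal/day.
Required daily deficit = 0.4 × 7700 ÷ 7 = 440 kcal/day.
Target intake = 2604.25 − 440 = 2164.25 kcal/day.

2164 Cal/day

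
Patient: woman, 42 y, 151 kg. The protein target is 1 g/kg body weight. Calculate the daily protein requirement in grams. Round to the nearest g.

Protein = 1 g/kg × 151 kg = 151 g/day.

151 g/day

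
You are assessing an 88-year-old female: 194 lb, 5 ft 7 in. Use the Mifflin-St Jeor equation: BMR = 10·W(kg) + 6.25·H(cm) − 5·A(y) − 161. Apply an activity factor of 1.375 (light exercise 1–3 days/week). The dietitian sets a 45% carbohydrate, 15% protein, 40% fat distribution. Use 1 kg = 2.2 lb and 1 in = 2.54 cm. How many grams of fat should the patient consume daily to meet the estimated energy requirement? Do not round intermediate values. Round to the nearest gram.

82 g/day

Convert to metric: weight = 194 ÷ 2.2 = 88.1818 kg; height = (5×12 + 7) × 2.54 = 67 × 2.54 = 170.18 cm.
Mifflin-St Jeor (female): BMR = 10(88.1818) + 6.25(170.18) − 5(88) − 161 = 881.8182 + 1063.625 − 440 − 161 = 1344.4432 kcal/day.
TEE = 1344.4432 × 1.375 = 1848.6094 kcal/day.
Fat energy = 40% × 1848.6094 = 739.4438 kcal.
Fat = 739.4438 ÷ 9 kcal/g = 82.1604 g.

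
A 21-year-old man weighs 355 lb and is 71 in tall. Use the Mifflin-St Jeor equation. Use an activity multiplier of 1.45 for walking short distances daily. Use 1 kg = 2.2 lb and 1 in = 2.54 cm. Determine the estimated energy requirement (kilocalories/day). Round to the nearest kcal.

3829 kilocalories/day

Convert to metric: weight = 355 ÷ 2.2 = 161.3636 kg; height = 71 × 2.54 = 180.34 cm.
Mifflin-St Jeor (male): BMR = 10(161.3636) + 6.25(180.34) − 5(21) + 5 = 1613.6364 + 1127.125 − 105 + 5 = 2640.7614 kcal/day.
TEE = BMR × activity factor = 2640.7614 × 1.45 = 3829.104 kcal/day.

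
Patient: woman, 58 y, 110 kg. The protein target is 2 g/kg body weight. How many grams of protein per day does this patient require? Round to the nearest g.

Protein = 2 g/kg × 110 kg = 220 g/day.

220 g/day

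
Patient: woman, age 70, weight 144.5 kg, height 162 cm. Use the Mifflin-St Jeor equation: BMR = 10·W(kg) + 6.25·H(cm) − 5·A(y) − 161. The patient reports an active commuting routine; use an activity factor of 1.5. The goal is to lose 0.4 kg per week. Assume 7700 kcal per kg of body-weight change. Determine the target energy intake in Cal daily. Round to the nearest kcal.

Mifflin-St Jeor (female): BMR = 10(144.5) + 6.25(162) − 5(70) − 161 = 1445 + 1012.5 − 350 − 161 = 1946.5 kcal/day.
TEE = 1946.5 × 1.5 = 2919.75 kcal/day.
Required daily deficit = 0.4 × 7700 ÷ 7 = 440 kcal/day.
Target intake = 2919.75 − 440 = 2479.75 kcal/day.

2480 Cal daily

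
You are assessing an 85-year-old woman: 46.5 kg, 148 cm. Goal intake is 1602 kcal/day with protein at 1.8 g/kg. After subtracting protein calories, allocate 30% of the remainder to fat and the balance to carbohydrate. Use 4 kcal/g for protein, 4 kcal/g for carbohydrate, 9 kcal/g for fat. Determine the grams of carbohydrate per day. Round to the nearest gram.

222 g/day

Protein = 1.8 × 46.5 = 83.7 g → 83.7 × 4 = 334.8 kcal.
Non-protein calories = 1602 − 334.8 = 1267.2 kcal.
Fat: 30% × 1267.2 = 380.16 kcal; carbohydrate: 887.04 kcal.
Carbohydrate: 887.04 kcal ÷ 4 kcal/g = 221.76 g.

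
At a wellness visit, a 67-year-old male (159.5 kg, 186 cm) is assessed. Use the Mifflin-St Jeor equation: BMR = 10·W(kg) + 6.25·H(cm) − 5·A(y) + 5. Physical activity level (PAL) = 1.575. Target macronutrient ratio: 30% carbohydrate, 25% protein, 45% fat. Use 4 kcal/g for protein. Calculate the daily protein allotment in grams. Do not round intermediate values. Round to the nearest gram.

Mifflin-St Jeor (male): BMR = 10(159.5) + 6.25(186) − 5(67) + 5 = 1595 + 1162.5 − 335 + 5 = 2427.5 kcal/day.
TEE = 2427.5 × 1.575 = 3823.3125 kcal/day.
Protein energy = 25% × 3823.3125 = 955.8281 kcal.
Protein = 955.8281 ÷ 4 kcal/g = 238.957 g.

239 g/day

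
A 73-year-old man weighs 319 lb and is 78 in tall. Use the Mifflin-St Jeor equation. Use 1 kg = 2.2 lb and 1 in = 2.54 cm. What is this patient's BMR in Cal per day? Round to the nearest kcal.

2328 Cal per day

Convert to metric: weight = 319 ÷ 2.2 = 145 kg; height = 78 × 2.54 = 198.12 cm.
Mifflin-St Jeor (male): BMR = 10(145) + 6.25(198.12) − 5(73) + 5 = 1450 + 1238.25 − 365 + 5 = 2328.25 kcal/day.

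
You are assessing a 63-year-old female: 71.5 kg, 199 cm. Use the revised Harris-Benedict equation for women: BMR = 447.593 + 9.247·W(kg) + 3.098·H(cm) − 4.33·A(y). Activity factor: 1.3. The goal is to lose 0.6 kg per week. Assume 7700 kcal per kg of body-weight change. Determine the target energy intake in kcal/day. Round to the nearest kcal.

1228 kcal/day

Harris-Benedict: BMR = 447.593 + 9.247(71.5) + 3.098(199) − 4.33(63) = 1452.4655 kcal/day.
TEE = 1452.4655 × 1.3 = 1888.2052 kcal/day.
Required daily deficit = 0.6 × 7700 ÷ 7 = 660 kcal/day.
Target intake = 1888.2052 − 660 = 1228.2052 kcal/day.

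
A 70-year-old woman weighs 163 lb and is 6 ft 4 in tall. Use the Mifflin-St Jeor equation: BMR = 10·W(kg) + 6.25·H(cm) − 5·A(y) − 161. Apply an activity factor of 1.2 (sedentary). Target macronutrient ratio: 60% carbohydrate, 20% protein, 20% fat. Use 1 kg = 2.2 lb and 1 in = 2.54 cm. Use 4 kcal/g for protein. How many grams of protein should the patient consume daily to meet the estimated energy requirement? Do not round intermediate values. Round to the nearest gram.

86 g/day

Convert to metric: weight = 163 ÷ 2.2 = 74.0909 kg; height = (6×12 + 4) × 2.54 = 76 × 2.54 = 193.04 cm.
Mifflin-St Jeor (female): BMR = 10(74.0909) + 6.25(193.04) − 5(70) − 161 = 740.9091 + 1206.5 − 350 − 161 = 1436.4091 kcal/day.
TEE = 1436.4091 × 1.2 = 1723.6909 kcal/day.
Protein energy = 20% × 1723.6909 = 344.7382 kcal.
Protein = 344.7382 ÷ 4 kcal/g = 86.1845 g.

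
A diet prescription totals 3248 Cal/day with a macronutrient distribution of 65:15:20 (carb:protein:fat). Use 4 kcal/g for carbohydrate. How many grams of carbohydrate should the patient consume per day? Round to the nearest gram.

Carbohydrate energy = 65% × 3248 = 2111.2 kcal.
At 4 kcal/g: 2111.2 ÷ 4 = 527.8 g.

528 g/day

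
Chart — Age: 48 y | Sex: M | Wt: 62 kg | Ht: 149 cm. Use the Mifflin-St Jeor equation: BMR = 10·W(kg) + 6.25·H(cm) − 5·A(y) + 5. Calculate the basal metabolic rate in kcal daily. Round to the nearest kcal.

1316 kcal daily

Mifflin-St Jeor (male): BMR = 10(62) + 6.25(149) − 5(48) + 5 = 620 + 931.25 − 240 + 5 = 1316.25 kcal/day.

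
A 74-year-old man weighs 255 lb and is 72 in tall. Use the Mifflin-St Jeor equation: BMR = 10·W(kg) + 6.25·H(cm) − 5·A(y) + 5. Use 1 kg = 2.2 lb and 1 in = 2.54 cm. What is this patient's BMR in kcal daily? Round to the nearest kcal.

Convert to metric: weight = 255 ÷ 2.2 = 115.9091 kg; height = 72 × 2.54 = 182.88 cm.
Mifflin-St Jeor (male): BMR = 10(115.9091) + 6.25(182.88) − 5(74) + 5 = 1159.0909 + 1143 − 370 + 5 = 1937.0909 kcal/day.

1937 kcal daily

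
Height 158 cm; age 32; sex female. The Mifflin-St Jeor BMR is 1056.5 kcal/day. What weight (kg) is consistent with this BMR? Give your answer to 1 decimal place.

1056.5 = 10·W + 6.25(158) − 5(32) − 161
10·W = 1056.5 − 666.5 = 390, so W = 39 kg.

39.0 kg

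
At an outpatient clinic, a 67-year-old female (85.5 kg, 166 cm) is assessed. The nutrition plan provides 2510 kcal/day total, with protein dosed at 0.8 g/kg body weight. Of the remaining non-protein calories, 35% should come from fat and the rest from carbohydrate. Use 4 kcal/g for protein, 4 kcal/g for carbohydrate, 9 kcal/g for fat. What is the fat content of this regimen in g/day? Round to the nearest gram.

Protein = 0.8 × 85.5 = 68.4 g → 68.4 × 4 = 273.6 kcal.
Non-protein calories = 2510 − 273.6 = 2236.4 kcal.
Fat: 35% × 2236.4 = 782.74 kcal; carbohydrate: 1453.66 kcal.
Fat: 782.74 kcal ÷ 9 kcal/g = 86.9711 g.

87 g/day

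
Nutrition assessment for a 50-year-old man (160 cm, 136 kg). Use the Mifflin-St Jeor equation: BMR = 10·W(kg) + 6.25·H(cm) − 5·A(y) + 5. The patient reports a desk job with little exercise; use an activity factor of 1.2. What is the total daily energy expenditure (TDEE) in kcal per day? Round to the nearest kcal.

2538 kcal per day

Mifflin-St Jeor (male): BMR = 10(136) + 6.25(160) − 5(50) + 5 = 1360 + 1000 − 250 + 5 = 2115 kcal/day.
TEE = BMR × activity factor = 2115 × 1.2 = 2538 kcal/day.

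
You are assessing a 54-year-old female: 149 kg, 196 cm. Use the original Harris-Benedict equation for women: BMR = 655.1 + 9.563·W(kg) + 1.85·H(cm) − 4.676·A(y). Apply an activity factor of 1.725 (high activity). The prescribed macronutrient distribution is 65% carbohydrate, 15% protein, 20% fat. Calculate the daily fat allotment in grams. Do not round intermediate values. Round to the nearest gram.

Harris-Benedict: BMR = 655.1 + 9.563(149) + 1.85(196) − 4.676(54) = 2190.083 kcal/day.
TEE = 2190.083 × 1.725 = 3777.8932 kcal/day.
Fat energy = 20% × 3777.8932 = 755.5786 kcal.
Fat = 755.5786 ÷ 9 kcal/g = 83.9532 g.

84 g/day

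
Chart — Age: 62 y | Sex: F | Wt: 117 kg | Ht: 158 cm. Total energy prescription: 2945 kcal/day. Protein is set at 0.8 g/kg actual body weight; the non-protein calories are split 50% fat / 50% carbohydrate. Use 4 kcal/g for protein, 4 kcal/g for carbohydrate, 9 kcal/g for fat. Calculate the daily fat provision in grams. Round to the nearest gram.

143 g/day

Protein = 0.8 × 117 = 93.6 g → 93.6 × 4 = 374.4 kcal.
Non-protein calories = 2945 − 374.4 = 2570.6 kcal.
Fat: 50% × 2570.6 = 1285.3 kcal; carbohydrate: 1285.3 kcal.
Fat: 1285.3 kcal ÷ 9 kcal/g = 142.8111 g.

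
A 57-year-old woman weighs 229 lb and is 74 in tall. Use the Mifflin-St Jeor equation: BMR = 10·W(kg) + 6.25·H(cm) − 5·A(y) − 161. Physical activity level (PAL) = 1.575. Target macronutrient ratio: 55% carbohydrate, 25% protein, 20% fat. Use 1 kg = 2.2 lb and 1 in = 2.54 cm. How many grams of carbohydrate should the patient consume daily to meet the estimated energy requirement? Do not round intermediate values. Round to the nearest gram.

383 g/day

Convert to metric: weight = 229 ÷ 2.2 = 104.0909 kg; height = 74 × 2.54 = 187.96 cm.
Mifflin-St Jeor (female): BMR = 10(104.0909) + 6.25(187.96) − 5(57) − 161 = 1040.9091 + 1174.75 − 285 − 161 = 1769.6591 kcal/day.
TEE = 1769.6591 × 1.575 = 2787.2131 kcal/day.
Carbohydrate energy = 55% × 2787.2131 = 1532.9672 kcal.
Carbohydrate = 1532.9672 ÷ 4 kcal/g = 383.2418 g.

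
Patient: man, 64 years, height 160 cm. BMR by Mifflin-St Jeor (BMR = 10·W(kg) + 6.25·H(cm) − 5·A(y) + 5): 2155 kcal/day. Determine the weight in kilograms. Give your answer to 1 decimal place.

2155 = 10·W + 6.25(160) − 5(64) + 5
10·W = 2155 − 685 = 1470, so W = 147 kg.

147.0 kg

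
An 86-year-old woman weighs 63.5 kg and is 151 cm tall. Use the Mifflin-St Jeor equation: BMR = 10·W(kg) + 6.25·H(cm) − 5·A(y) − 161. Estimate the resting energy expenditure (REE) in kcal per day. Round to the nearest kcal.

988 kcal per day

Mifflin-St Jeor (female): BMR = 10(63.5) + 6.25(151) − 5(86) − 161 = 635 + 943.75 − 430 − 161 = 987.75 kcal/day.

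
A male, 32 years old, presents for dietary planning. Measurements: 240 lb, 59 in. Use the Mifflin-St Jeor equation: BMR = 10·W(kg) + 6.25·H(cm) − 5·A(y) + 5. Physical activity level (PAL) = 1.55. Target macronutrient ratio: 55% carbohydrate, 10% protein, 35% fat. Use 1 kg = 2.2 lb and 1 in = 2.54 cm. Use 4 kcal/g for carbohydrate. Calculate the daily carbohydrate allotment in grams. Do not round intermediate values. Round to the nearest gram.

399 g/day

Convert to metric: weight = 240 ÷ 2.2 = 109.0909 kg; height = 59 × 2.54 = 149.86 cm.
Mifflin-St Jeor (male): BMR = 10(109.0909) + 6.25(149.86) − 5(32) + 5 = 1090.9091 + 936.625 − 160 + 5 = 1872.5341 kcal/day.
TEE = 1872.5341 × 1.55 = 2902.4278 kcal/day.
Carbohydrate energy = 55% × 2902.4278 = 1596.3353 kcal.
Carbohydrate = 1596.3353 ÷ 4 kcal/g = 399.0838 g.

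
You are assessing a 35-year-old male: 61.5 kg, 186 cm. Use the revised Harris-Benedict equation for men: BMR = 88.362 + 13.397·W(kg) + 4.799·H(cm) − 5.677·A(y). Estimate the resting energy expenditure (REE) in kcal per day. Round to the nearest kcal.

Harris-Benedict: BMR = 88.362 + 13.397(61.5) + 4.799(186) − 5.677(35) = 1606.1965 kcal/day.

1606 kcal per day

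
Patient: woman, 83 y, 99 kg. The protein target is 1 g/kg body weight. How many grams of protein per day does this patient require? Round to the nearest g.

99 g/day

Protein = 1 g/kg × 99 kg = 99 g/day.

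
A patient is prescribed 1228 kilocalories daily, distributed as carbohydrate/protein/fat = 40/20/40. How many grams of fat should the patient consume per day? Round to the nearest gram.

Fat energy = 40% × 1228 = 491.2 kcal.
At 9 kcal/g: 491.2 ÷ 9 = 54.5778 g.

55 g/day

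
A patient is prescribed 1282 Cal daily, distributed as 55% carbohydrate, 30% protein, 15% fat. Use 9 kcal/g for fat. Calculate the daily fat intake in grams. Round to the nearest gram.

21 g/day

Fat energy = 15% × 1282 = 192.3 kcal.
At 9 kcal/g: 192.3 ÷ 9 = 21.3667 g.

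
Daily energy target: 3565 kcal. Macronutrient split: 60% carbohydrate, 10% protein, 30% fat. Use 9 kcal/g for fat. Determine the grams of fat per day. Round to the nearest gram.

Fat energy = 30% × 3565 = 1069.5 kcal.
At 9 kcal/g: 1069.5 ÷ 9 = 118.8333 g.

119 g/day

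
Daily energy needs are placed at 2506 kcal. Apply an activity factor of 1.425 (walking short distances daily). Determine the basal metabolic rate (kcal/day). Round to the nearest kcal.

1759 kcal/day

BMR = TEE ÷ activity factor = 2506 ÷ 1.425 = 1758.5965 kcal/day.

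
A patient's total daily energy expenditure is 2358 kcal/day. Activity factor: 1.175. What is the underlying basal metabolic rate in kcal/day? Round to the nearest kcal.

BMR = TEE ÷ activity factor = 2358 ÷ 1.175 = 2006.8085 kcal/day.

2007 kcal/day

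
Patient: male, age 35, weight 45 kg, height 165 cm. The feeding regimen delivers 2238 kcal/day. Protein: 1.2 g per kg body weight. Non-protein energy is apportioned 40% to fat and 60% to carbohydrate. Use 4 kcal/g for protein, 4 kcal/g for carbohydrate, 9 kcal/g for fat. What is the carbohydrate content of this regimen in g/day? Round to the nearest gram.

303 g/day

Protein = 1.2 × 45 = 54 g → 54 × 4 = 216 kcal.
Non-protein calories = 2238 − 216 = 2022 kcal.
Fat: 40% × 2022 = 808.8 kcal; carbohydrate: 1213.2 kcal.
Carbohydrate: 1213.2 kcal ÷ 4 kcal/g = 303.3 g.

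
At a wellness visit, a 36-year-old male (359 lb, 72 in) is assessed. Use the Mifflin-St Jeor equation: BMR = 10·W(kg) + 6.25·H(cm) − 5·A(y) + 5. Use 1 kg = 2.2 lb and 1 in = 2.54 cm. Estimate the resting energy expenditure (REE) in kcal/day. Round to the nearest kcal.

2600 kcal/day

Convert to metric: weight = 359 ÷ 2.2 = 163.1818 kg; height = 72 × 2.54 = 182.88 cm.
Mifflin-St Jeor (male): BMR = 10(163.1818) + 6.25(182.88) − 5(36) + 5 = 1631.8182 + 1143 − 180 + 5 = 2599.8182 kcal/day.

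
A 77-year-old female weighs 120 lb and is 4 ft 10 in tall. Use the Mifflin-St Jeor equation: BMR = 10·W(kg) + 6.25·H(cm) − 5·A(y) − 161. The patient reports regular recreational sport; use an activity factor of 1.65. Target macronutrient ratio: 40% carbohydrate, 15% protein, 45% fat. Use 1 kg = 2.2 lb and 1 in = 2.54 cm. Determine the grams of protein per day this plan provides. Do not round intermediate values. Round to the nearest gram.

Convert to metric: weight = 120 ÷ 2.2 = 54.5455 kg; height = (4×12 + 10) × 2.54 = 58 × 2.54 = 147.32 cm.
Mifflin-St Jeor (female): BMR = 10(54.5455) + 6.25(147.32) − 5(77) − 161 = 545.4545 + 920.75 − 385 − 161 = 920.2045 kcal/day.
TEE = 920.2045 × 1.65 = 1518.3375 kcal/day.
Protein energy = 15% × 1518.3375 = 227.7506 kcal.
Protein = 227.7506 ÷ 4 kcal/g = 56.9377 g.

57 g/day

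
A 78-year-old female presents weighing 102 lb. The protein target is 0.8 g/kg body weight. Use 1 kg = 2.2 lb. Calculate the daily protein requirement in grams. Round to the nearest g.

37 g/day

Weight in kg = 102 ÷ 2.2 = 46.3636 kg.
Protein = 0.8 g/kg × 46.3636 kg = 37.0909 g/day.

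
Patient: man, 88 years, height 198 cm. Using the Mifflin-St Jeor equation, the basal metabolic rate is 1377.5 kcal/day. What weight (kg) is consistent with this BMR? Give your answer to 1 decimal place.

57.5 kg

1377.5 = 10·W + 6.25(198) − 5(88) + 5
10·W = 1377.5 − 802.5 = 575, so W = 57.5 kg.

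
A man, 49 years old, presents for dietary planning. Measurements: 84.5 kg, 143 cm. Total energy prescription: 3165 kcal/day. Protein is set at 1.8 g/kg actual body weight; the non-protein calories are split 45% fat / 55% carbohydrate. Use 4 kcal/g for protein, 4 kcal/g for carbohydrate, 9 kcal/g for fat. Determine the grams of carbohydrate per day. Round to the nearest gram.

Protein = 1.8 × 84.5 = 152.1 g → 152.1 × 4 = 608.4 kcal.
Non-protein calories = 3165 − 608.4 = 2556.6 kcal.
Fat: 45% × 2556.6 = 1150.47 kcal; carbohydrate: 1406.13 kcal.
Carbohydrate: 1406.13 kcal ÷ 4 kcal/g = 351.5325 g.

352 g/day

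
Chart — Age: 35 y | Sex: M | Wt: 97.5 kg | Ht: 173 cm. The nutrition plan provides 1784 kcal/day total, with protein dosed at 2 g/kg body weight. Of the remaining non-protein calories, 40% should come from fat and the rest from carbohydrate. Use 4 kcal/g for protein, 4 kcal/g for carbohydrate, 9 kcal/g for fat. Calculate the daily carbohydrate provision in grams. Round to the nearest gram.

Protein = 2 × 97.5 = 195 g → 195 × 4 = 780 kcal.
Non-protein calories = 1784 − 780 = 1004 kcal.
Fat: 40% × 1004 = 401.6 kcal; carbohydrate: 602.4 kcal.
Carbohydrate: 602.4 kcal ÷ 4 kcal/g = 150.6 g.

151 g/day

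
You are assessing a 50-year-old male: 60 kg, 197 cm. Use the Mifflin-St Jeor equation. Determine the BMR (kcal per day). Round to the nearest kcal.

1586 kcal per day

Mifflin-St Jeor (male): BMR = 10(60) + 6.25(197) − 5(50) + 5 = 600 + 1231.25 − 250 + 5 = 1586.25 kcal/day.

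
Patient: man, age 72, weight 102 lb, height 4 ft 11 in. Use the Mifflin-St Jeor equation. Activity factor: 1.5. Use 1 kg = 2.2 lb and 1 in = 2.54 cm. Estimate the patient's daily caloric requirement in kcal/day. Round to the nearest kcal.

Convert to metric: weight = 102 ÷ 2.2 = 46.3636 kg; height = (4×12 + 11) × 2.54 = 59 × 2.54 = 149.86 cm.
Mifflin-St Jeor (male): BMR = 10(46.3636) + 6.25(149.86) − 5(72) + 5 = 463.6364 + 936.625 − 360 + 5 = 1045.2614 kcal/day.
TEE = BMR × activity factor = 1045.2614 × 1.5 = 1567.892 kcal/day.

1568 kcal/day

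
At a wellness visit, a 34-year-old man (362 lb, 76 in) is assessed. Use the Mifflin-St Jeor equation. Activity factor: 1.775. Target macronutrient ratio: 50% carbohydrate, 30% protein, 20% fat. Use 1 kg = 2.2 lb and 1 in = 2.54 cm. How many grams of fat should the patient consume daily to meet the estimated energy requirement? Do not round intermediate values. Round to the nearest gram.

Convert to metric: weight = 362 ÷ 2.2 = 164.5455 kg; height = 76 × 2.54 = 193.04 cm.
Mifflin-St Jeor (male): BMR = 10(164.5455) + 6.25(193.04) − 5(34) + 5 = 1645.4545 + 1206.5 − 170 + 5 = 2686.9545 kcal/day.
TEE = 2686.9545 × 1.775 = 4769.3443 kcal/day.
Fat energy = 20% × 4769.3443 = 953.8689 kcal.
Fat = 953.8689 ÷ 9 kcal/g = 105.9854 g.

106 g/day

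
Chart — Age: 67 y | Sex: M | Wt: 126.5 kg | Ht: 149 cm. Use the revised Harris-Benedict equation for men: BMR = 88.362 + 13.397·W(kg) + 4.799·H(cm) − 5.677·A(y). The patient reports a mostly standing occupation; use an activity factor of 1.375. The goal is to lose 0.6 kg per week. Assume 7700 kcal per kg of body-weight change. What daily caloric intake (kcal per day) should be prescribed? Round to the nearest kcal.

2252 kcal per day

Harris-Benedict: BMR = 88.362 + 13.397(126.5) + 4.799(149) − 5.677(67) = 2117.7745 kcal/day.
TEE = 2117.7745 × 1.375 = 2911.9399 kcal/day.
Required daily deficit = 0.6 × 7700 ÷ 7 = 660 kcal/day.
Target intake = 2911.9399 − 660 = 2251.9399 kcal/day.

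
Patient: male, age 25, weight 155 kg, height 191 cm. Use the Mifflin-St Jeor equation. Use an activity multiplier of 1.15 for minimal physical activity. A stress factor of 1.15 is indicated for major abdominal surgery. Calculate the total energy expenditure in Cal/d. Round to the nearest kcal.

3470 Cal/d

Mifflin-St Jeor (male): BMR = 10(155) + 6.25(191) − 5(25) + 5 = 1550 + 1193.75 − 125 + 5 = 2623.75 kcal/day.
TEE = BMR × activity factor = 2623.75 × 1.15 = 3017.3125 kcal/day.
Apply stress factor: 3017.3125 × 1.15 = 3469.9094 kcal/day.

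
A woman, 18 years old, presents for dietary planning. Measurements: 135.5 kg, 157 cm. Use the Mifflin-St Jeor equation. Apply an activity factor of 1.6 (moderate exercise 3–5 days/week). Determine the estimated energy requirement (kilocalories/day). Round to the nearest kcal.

3336 kilocalories/day

Mifflin-St Jeor (female): BMR = 10(135.5) + 6.25(157) − 5(18) − 161 = 1355 + 981.25 − 90 − 161 = 2085.25 kcal/day.
TEE = BMR × activity factor = 2085.25 × 1.6 = 3336.4 kcal/day.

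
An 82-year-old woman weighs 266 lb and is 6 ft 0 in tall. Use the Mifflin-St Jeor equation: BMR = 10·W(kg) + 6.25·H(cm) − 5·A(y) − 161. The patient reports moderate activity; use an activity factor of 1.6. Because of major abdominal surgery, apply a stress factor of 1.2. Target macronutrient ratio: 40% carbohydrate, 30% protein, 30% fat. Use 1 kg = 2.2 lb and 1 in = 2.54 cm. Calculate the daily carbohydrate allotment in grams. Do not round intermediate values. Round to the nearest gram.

342 g/day

Convert to metric: weight = 266 ÷ 2.2 = 120.9091 kg; height = (6×12 + 0) × 2.54 = 72 × 2.54 = 182.88 cm.
Mifflin-St Jeor (female): BMR = 10(120.9091) + 6.25(182.88) − 5(82) − 161 = 1209.0909 + 1143 − 410 − 161 = 1781.0909 kcal/day.
TEE = 1781.0909 × 1.6 = 2849.7455 kcal/day.
With stress factor 1.2: 2849.7455 × 1.2 = 3419.6945 kcal/day.
Carbohydrate energy = 40% × 3419.6945 = 1367.8778 kcal.
Carbohydrate = 1367.8778 ÷ 4 kcal/g = 341.9695 g.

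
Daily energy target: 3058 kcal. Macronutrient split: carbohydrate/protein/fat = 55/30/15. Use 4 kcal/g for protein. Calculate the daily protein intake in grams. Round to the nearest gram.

229 g/day

Protein energy = 30% × 3058 = 917.4 kcal.
At 4 kcal/g: 917.4 ÷ 4 = 229.35 g.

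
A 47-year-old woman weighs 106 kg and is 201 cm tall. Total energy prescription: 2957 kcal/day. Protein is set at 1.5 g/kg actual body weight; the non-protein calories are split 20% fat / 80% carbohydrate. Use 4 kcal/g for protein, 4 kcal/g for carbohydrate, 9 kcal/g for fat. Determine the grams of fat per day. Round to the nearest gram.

Protein = 1.5 × 106 = 159 g → 159 × 4 = 636 kcal.
Non-protein calories = 2957 − 636 = 2321 kcal.
Fat: 20% × 2321 = 464.2 kcal; carbohydrate: 1856.8 kcal.
Fat: 464.2 kcal ÷ 9 kcal/g = 51.5778 g.

52 g/day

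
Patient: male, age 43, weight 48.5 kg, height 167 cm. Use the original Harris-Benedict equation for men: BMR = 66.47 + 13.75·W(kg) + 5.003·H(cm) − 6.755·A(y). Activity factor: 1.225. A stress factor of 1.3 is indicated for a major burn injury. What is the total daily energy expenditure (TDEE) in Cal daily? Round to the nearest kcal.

2036 Cal daily

Harris-Benedict: BMR = 66.47 + 13.75(48.5) + 5.003(167) − 6.755(43) = 1278.381 kcal/day.
TEE = BMR × activity factor = 1278.381 × 1.225 = 1566.0167 kcal/day.
Apply stress factor: 1566.0167 × 1.3 = 2035.8217 kcal/day.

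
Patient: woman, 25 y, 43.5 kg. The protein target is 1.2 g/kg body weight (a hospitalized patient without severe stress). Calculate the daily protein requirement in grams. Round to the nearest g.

Protein = 1.2 g/kg × 43.5 kg = 52.2 g/day.

52 g/day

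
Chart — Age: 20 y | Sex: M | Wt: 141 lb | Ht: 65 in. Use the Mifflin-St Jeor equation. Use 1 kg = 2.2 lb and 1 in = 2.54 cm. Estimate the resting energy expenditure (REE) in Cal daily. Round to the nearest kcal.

Convert to metric: weight = 141 ÷ 2.2 = 64.0909 kg; height = 65 × 2.54 = 165.1 cm.
Mifflin-St Jeor (male): BMR = 10(64.0909) + 6.25(165.1) − 5(20) + 5 = 640.9091 + 1031.875 − 100 + 5 = 1577.7841 kcal/day.

1578 Cal daily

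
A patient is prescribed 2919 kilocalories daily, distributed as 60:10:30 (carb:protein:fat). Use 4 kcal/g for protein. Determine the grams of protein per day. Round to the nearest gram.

73 g/day

Protein energy = 10% × 2919 = 291.9 kcal.
At 4 kcal/g: 291.9 ÷ 4 = 72.975 g.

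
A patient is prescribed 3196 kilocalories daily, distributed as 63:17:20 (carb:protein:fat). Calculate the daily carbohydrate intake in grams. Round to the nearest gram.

503 g/day

Carbohydrate energy = 63% × 3196 = 2013.48 kcal.
At 4 kcal/g: 2013.48 ÷ 4 = 503.37 g.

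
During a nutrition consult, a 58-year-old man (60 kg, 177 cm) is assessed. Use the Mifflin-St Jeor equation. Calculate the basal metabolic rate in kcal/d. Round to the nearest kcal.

1421 kcal/d

Mifflin-St Jeor (male): BMR = 10(60) + 6.25(177) − 5(58) + 5 = 600 + 1106.25 − 290 + 5 = 1421.25 kcal/day.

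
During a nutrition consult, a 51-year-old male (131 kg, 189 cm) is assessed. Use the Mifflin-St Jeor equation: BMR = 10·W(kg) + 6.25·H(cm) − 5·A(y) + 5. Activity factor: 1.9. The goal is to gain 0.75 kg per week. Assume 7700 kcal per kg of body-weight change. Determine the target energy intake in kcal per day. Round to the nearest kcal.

Mifflin-St Jeor (male): BMR = 10(131) + 6.25(189) − 5(51) + 5 = 1310 + 1181.25 − 255 + 5 = 2241.25 kcal/day.
TEE = 2241.25 × 1.9 = 4258.375 kcal/day.
Required daily surplus = 0.75 × 7700 ÷ 7 = 825 kcal/day.
Target intake = 4258.375 + 825 = 5083.375 kcal/day.

5083 kcal per day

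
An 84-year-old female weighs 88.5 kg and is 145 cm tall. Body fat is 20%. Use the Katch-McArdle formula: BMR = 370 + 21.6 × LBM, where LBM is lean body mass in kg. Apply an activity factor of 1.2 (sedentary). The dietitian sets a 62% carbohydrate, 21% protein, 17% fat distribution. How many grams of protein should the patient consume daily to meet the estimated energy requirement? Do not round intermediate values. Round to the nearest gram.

LBM = 88.5 × (1 − 0.2) = 70.8 kg. Katch-McArdle: BMR = 370 + 21.6 × 70.8 = 1899.28 kcal/day.
TEE = 1899.28 × 1.2 = 2279.136 kcal/day.
Protein energy = 21% × 2279.136 = 478.6186 kcal.
Protein = 478.6186 ÷ 4 kcal/g = 119.6546 g.

120 g/day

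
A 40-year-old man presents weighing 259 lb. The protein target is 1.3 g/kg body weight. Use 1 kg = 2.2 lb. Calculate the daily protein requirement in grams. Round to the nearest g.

153 g/day

Weight in kg = 259 ÷ 2.2 = 117.7273 kg.
Protein = 1.3 g/kg × 117.7273 kg = 153.0455 g/day.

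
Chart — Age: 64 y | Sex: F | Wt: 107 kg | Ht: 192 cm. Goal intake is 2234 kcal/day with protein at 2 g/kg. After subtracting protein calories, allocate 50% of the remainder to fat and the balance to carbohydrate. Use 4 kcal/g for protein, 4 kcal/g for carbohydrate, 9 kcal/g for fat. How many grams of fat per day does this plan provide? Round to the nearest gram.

77 g/day

Protein = 2 × 107 = 214 g → 214 × 4 = 856 kcal.
Non-protein calories = 2234 − 856 = 1378 kcal.
Fat: 50% × 1378 = 689 kcal; carbohydrate: 689 kcal.
Fat: 689 kcal ÷ 9 kcal/g = 76.5556 g.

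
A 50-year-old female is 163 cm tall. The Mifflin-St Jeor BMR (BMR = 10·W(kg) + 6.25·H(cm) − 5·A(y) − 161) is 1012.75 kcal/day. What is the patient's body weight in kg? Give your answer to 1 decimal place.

40.5 kg

1012.75 = 10·W + 6.25(163) − 5(50) − 161
10·W = 1012.75 − 607.75 = 405, so W = 40.5 kg.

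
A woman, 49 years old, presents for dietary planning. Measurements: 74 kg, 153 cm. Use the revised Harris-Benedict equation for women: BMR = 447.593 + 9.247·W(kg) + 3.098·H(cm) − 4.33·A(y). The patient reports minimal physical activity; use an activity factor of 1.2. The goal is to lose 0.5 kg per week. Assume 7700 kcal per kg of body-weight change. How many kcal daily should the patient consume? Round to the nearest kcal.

1122 kcal daily

Harris-Benedict: BMR = 447.593 + 9.247(74) + 3.098(153) − 4.33(49) = 1393.695 kcal/day.
TEE = 1393.695 × 1.2 = 1672.434 kcal/day.
Required daily deficit = 0.5 × 7700 ÷ 7 = 550 kcal/day.
Target intake = 1672.434 − 550 = 1122.434 kcal/day.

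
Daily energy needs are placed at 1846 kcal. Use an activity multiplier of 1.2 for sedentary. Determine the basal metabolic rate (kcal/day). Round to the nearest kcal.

1538 kcal/day

BMR = TEE ÷ activity factor = 1846 ÷ 1.2 = 1538.3333 kcal/day.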